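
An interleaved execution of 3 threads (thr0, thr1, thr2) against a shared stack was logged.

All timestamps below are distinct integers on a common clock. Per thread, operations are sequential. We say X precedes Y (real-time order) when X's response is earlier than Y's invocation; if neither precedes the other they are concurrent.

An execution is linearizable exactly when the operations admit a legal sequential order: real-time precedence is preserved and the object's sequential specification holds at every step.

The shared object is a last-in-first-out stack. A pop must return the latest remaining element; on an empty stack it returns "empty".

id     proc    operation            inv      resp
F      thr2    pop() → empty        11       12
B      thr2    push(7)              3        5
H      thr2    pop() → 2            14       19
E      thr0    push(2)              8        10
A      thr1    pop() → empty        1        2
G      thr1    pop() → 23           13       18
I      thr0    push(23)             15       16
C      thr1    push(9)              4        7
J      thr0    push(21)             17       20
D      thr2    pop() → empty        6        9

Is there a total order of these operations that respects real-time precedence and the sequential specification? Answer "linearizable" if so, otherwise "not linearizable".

not linearizable

already the first 9 events (up to D's response at time 9) admit no linearization; the first 8 still do
every one of the 3 real-time-consistent orders over 4 completed stack ops fails the sequential spec
include/drop combinations of the 1 pending operation (E) were all tried; none helps
take A, B, C, D (pending dropped): step 4 already fails, because D pop() → empty cannot occur there
take A, B, D, C (pending dropped): step 3 already fails, because D pop() → empty cannot occur there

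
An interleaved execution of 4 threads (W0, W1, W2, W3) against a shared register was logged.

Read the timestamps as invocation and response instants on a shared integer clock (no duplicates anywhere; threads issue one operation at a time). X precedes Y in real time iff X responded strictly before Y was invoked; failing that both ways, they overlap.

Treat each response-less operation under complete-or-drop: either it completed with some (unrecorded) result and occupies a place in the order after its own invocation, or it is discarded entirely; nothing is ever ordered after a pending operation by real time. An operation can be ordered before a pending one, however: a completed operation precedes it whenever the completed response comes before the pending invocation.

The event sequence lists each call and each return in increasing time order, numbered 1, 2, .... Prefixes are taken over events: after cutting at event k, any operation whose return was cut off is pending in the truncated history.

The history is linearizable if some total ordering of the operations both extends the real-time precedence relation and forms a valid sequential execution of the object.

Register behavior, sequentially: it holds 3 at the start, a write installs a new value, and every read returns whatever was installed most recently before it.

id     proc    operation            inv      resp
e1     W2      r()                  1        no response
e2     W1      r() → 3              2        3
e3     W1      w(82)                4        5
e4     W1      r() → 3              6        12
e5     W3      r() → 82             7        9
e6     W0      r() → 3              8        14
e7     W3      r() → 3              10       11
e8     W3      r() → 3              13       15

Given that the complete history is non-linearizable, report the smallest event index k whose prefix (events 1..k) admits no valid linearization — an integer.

11

events 1..10 are still linearizable — one witness is e1, e2, e3, e4, e5:
after step 1 (e1 r() (pending, included)): value 3
after step 2 (e2 r() → 3): value 3
after step 3 (e3 w(82)): value 82
after step 4 (e4 r() (pending, included)): value 82
after step 5 (e5 r() → 82): value 82
adding event 11 (e7 responds at 11) leaves no legal real-time order
every completion of the 3 pending operations (e1, e4, e6) was checked; none linearizes
one such order, e2, e3, e5, e7 (pending dropped), breaks at step 4 where e7 r() → 3 is illegal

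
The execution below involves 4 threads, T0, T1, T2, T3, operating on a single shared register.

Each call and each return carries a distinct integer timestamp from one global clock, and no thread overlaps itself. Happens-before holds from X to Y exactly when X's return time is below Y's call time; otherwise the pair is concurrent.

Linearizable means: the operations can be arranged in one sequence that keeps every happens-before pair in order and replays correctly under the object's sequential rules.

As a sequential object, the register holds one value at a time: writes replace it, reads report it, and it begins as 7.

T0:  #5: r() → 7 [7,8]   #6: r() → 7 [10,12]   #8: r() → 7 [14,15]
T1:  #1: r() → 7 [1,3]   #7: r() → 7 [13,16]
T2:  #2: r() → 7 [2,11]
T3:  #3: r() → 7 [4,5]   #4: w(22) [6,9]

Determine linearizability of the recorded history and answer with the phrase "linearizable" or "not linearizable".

not linearizable

cut after 11 events: linearizable; cut after 12 events (#6 responds, time 12): not linearizable
checked exhaustively: 12 real-time-consistent orders of 6 completed operations, zero legal register replays
e.g. #1, #2, #3, #4, #5, #6: illegal at step 5, since #5 r() → 7 cannot apply there
e.g. #1, #2, #3, #5, #4, #6: illegal at step 6, since #6 r() → 7 cannot apply there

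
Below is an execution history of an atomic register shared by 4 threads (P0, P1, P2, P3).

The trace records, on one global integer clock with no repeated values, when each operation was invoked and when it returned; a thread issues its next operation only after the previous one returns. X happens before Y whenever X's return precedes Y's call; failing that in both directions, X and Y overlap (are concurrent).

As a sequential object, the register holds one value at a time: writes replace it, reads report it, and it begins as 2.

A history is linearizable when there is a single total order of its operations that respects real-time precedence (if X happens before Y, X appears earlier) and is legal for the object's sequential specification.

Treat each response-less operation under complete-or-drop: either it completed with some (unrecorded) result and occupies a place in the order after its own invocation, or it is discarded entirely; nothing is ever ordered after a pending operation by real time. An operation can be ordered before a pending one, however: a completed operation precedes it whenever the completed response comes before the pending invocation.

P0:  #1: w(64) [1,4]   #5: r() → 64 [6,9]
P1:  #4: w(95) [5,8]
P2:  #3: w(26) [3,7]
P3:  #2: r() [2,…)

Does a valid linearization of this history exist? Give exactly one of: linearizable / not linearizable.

one valid linearization: #1, #2, #5, #3, #4
1. #1 w(64), leaving value 64
2. #2 r() (pending, included), leaving value 64
3. #5 r() → 64, leaving value 64
4. #3 w(26), leaving value 26
5. #4 w(95), leaving value 95

linearizable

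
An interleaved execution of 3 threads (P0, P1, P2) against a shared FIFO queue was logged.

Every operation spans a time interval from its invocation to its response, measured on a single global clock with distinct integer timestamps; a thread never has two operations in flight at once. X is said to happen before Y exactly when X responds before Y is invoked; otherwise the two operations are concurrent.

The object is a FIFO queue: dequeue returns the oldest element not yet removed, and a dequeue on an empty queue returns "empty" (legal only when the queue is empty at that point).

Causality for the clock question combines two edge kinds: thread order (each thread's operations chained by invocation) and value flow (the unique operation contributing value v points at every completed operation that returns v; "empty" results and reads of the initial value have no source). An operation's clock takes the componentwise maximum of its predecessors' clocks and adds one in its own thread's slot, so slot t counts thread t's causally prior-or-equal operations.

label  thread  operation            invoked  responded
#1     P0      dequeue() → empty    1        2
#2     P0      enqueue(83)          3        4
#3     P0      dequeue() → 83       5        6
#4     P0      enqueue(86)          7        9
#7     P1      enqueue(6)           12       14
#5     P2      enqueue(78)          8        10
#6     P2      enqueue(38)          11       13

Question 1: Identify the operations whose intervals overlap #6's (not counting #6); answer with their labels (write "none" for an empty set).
Answer: #7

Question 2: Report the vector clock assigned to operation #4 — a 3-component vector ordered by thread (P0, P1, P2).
Answer: (4, 0, 0)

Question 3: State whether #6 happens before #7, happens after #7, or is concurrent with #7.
Answer: concurrent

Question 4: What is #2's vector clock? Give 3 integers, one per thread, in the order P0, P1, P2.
Answer: (2, 0, 0)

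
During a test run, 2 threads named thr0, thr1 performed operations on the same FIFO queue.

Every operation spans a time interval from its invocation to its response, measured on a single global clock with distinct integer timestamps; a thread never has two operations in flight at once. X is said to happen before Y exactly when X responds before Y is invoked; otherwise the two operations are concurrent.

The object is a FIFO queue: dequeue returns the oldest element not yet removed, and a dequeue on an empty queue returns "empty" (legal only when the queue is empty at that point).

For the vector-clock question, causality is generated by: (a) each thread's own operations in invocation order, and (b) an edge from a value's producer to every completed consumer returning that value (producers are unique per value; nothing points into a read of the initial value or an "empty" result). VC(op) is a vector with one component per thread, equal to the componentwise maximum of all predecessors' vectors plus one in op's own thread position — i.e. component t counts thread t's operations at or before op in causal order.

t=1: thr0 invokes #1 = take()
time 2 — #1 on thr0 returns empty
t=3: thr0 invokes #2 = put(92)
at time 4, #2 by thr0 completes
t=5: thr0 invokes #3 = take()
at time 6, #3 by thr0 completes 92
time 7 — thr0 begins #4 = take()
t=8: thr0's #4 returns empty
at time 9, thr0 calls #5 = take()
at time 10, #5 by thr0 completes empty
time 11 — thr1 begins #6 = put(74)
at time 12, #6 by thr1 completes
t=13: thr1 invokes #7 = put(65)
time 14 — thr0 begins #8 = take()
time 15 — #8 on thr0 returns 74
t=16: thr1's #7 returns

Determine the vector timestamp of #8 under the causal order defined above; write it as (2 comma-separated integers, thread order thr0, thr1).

invoked at 11, #6 has no predecessors; its own thr1 bump gives (0, 1)
invoked at 1, #1 has no predecessors; its own thr0 bump gives (1, 0)
#7 (invocation 13): componentwise max over VC(#6)=(0, 1), +1 at thr1, giving (0, 2)
#2 (invocation 3): componentwise max over VC(#1)=(1, 0), +1 at thr0, giving (2, 0)
#3 (invocation 5): componentwise max over VC(#2)=(2, 0), +1 at thr0, giving (3, 0)
#4 (invocation 7): componentwise max over VC(#3)=(3, 0), +1 at thr0, giving (4, 0)
#5 (invocation 9): componentwise max over VC(#4)=(4, 0), +1 at thr0, giving (5, 0)
#8 (invocation 14): componentwise max over VC(#5)=(5, 0), VC(#6)=(0, 1), +1 at thr0, giving (6, 1)
target: VC(#8) = (6, 1)

(6, 1)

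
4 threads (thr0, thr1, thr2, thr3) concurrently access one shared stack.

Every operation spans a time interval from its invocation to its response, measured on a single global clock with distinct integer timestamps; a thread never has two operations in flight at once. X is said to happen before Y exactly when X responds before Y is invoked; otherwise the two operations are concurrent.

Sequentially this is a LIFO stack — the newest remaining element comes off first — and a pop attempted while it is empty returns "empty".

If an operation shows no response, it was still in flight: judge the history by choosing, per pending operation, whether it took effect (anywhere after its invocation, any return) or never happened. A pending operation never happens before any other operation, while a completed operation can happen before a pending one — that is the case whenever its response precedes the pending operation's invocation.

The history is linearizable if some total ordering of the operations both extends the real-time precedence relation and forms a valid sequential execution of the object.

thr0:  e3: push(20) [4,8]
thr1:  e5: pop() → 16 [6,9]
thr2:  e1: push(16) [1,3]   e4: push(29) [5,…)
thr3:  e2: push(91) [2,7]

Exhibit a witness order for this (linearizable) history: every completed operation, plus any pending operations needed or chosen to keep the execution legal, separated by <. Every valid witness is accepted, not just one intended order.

e1 < e5 < e2 < e3

1. e1 push(16), leaving stack <16>
2. e5 pop() → 16, leaving stack <>
3. e2 push(91), leaving stack <91>
4. e3 push(20), leaving stack <91,20>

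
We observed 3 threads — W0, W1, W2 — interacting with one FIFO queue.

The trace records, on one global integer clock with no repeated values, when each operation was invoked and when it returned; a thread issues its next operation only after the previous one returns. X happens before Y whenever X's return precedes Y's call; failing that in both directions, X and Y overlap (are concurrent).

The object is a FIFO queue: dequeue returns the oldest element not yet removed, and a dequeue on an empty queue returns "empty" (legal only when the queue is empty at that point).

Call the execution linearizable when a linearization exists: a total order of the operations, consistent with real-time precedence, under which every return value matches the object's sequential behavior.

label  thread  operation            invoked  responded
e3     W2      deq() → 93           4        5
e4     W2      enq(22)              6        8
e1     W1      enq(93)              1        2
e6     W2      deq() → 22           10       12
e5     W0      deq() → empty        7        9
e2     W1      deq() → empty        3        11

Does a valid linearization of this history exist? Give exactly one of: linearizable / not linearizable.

witness order: e1, e3, e2, e5, e4, e6
1. e1 enq(93), leaving queue <93>
2. e3 deq() → 93, leaving queue <>
3. e2 deq() → empty, leaving queue <>
4. e5 deq() → empty, leaving queue <>
5. e4 enq(22), leaving queue <22>
6. e6 deq() → 22, leaving queue <>

linearizable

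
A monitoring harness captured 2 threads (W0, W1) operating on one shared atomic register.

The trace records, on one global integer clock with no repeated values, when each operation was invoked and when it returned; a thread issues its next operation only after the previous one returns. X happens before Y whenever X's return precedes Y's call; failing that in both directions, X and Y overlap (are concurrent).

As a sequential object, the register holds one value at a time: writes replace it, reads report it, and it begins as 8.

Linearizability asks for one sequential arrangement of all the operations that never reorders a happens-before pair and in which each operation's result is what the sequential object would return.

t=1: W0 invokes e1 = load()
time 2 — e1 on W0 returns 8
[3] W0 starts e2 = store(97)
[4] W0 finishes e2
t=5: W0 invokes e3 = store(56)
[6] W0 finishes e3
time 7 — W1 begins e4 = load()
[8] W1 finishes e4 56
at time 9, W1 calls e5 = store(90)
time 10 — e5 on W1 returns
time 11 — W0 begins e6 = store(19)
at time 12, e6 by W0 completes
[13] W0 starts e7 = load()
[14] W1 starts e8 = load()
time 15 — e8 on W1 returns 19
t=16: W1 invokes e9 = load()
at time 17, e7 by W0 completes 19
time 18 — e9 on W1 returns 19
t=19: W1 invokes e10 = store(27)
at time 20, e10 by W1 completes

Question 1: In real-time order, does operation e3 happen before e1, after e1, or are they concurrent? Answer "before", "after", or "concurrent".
e3 spans [5,6], e1 spans [1,2]
resp(e1)=2 < inv(e3)=5

after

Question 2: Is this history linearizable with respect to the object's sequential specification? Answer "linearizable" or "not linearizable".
a witness: e1, e2, e3, e4, e5, e6, e7, e8, e9, e10
after step 1 (e1 load() → 8): value 8
after step 2 (e2 store(97)): value 97
after step 3 (e3 store(56)): value 56
after step 4 (e4 load() → 56): value 56
after step 5 (e5 store(90)): value 90
after step 6 (e6 store(19)): value 19
after step 7 (e7 load() → 19): value 19
after step 8 (e8 load() → 19): value 19
after step 9 (e9 load() → 19): value 19
after step 10 (e10 store(27)): value 27

linearizable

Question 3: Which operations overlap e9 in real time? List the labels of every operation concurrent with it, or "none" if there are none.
e9 spans [16,18]: anything still running between times 16 and 18 counts as concurrent
e1 [1,2]: before
e2 [3,4]: before
e3 [5,6]: before
e4 [7,8]: before
e5 [9,10]: before
e6 [11,12]: before
e7 [13,17]: concurrent
e8 [14,15]: before
e10 [19,20]: after

e7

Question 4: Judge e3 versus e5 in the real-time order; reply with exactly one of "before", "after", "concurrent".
e3 spans [5,6], e5 spans [9,10]
resp(e3)=6 < inv(e5)=9

before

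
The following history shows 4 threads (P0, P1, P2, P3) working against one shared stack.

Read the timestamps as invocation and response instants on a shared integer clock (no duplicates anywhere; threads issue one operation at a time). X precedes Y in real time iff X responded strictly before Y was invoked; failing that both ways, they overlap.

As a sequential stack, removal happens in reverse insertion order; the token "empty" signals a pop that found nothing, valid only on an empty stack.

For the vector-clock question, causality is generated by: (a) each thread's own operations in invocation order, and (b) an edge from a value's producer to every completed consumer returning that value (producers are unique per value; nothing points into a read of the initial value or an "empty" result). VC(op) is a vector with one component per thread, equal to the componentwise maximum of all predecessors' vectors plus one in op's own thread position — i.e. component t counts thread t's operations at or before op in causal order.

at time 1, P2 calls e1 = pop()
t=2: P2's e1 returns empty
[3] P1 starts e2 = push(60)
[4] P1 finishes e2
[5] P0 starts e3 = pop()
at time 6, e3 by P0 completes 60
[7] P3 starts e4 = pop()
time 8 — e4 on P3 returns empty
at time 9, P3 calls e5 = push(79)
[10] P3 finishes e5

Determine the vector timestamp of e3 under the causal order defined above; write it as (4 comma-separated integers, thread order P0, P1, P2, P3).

invoked at 7, e4 has no predecessors; its own P3 bump gives (0, 0, 0, 1)
invoked at 1, e1 has no predecessors; its own P2 bump gives (0, 0, 1, 0)
invoked at 3, e2 has no predecessors; its own P1 bump gives (0, 1, 0, 0)
from VC(e4)=(0, 0, 0, 1), e5 (invoked 9) maxes components and bumps P3 → (0, 0, 0, 2)
from VC(e2)=(0, 1, 0, 0), e3 (invoked 5) maxes components and bumps P0 → (1, 1, 0, 0)
target: VC(e3) = (1, 1, 0, 0)

(1, 1, 0, 0)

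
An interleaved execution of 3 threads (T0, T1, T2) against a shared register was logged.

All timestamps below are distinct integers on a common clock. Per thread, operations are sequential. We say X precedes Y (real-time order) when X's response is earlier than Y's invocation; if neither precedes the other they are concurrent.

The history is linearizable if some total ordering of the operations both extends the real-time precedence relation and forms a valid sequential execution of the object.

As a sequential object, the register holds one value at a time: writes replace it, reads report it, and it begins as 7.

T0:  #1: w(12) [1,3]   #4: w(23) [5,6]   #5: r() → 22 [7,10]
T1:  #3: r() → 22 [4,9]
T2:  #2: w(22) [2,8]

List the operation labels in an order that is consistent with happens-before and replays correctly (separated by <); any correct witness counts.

#1 < #4 < #2 < #3 < #5

after step 1 (#1 w(12)): value 12
after step 2 (#4 w(23)): value 23
after step 3 (#2 w(22)): value 22
after step 4 (#3 r() → 22): value 22
after step 5 (#5 r() → 22): value 22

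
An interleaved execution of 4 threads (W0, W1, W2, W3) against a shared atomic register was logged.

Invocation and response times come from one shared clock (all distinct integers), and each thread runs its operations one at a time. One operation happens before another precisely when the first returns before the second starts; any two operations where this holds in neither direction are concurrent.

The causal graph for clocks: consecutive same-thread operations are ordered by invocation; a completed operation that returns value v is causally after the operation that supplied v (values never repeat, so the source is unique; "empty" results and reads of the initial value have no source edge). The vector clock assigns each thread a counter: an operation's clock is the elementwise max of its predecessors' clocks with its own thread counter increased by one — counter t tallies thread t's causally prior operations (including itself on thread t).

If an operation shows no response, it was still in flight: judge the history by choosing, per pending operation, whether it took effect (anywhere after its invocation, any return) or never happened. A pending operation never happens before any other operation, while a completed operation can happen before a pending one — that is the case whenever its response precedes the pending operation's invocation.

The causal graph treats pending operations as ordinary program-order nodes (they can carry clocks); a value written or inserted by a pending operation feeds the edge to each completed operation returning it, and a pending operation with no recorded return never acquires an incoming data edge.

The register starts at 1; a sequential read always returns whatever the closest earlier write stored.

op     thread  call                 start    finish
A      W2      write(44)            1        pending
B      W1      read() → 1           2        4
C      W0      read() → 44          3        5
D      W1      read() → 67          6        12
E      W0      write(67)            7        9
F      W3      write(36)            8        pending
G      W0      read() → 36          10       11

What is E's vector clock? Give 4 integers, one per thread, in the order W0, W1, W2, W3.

root op F, invoked 8: fresh clock plus W3's own tick → (0, 0, 0, 1)
root op A, invoked 1: fresh clock plus W2's own tick → (0, 0, 1, 0)
root op B, invoked 2: fresh clock plus W1's own tick → (0, 1, 0, 0)
VC(C, invoked at 3): max of VC(A)=(0, 0, 1, 0), then +1 on thread W0 → (1, 0, 1, 0)
VC(E, invoked at 7): max of VC(C)=(1, 0, 1, 0), then +1 on thread W0 → (2, 0, 1, 0)
VC(D, invoked at 6): max of VC(B)=(0, 1, 0, 0), VC(E)=(2, 0, 1, 0), then +1 on thread W1 → (2, 2, 1, 0)
VC(G, invoked at 10): max of VC(E)=(2, 0, 1, 0), VC(F)=(0, 0, 0, 1), then +1 on thread W0 → (3, 0, 1, 1)
target: VC(E) = (2, 0, 1, 0)

(2, 0, 1, 0)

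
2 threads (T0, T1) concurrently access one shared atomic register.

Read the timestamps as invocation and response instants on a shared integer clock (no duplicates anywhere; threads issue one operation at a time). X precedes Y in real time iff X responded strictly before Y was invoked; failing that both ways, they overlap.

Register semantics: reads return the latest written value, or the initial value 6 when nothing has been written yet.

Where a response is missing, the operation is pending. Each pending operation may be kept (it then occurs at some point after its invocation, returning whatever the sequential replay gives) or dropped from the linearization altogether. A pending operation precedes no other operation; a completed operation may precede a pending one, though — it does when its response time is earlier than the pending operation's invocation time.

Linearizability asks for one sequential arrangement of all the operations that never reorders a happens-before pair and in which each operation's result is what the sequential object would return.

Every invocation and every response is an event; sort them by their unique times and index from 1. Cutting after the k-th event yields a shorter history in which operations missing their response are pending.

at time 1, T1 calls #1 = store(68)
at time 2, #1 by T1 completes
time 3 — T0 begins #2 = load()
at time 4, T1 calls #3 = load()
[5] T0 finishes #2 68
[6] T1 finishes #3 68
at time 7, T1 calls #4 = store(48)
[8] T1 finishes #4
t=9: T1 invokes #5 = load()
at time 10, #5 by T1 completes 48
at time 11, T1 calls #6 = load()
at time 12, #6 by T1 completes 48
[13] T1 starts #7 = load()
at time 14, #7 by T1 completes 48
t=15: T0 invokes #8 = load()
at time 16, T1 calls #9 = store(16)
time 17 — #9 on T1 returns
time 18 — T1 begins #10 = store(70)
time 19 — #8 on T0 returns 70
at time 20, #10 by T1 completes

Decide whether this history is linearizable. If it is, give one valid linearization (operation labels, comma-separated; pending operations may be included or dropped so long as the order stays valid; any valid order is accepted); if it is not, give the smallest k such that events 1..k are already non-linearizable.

linearizable — witness: #1, #2, #3, #4, #5, #6, #7, #9, #10, #8

step 1: #1 store(68) — value 68
step 2: #2 load() → 68 — value 68
step 3: #3 load() → 68 — value 68
step 4: #4 store(48) — value 48
step 5: #5 load() → 48 — value 48
step 6: #6 load() → 48 — value 48
step 7: #7 load() → 48 — value 48
step 8: #9 store(16) — value 16
step 9: #10 store(70) — value 70
step 10: #8 load() → 70 — value 70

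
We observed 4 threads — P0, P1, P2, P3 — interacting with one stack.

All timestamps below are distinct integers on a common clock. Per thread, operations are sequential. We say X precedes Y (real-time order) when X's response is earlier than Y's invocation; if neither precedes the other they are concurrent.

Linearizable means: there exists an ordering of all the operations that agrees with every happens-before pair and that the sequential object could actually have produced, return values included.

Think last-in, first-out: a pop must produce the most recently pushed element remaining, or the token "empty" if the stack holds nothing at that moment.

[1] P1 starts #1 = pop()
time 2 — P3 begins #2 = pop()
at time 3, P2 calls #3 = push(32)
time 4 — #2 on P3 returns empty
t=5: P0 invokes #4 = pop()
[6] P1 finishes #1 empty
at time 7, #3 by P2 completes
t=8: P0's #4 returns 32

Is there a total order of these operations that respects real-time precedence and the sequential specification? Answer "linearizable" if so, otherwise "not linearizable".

linearizable

a witness: #1, #2, #3, #4
step 1: #1 pop() → empty — stack <>
step 2: #2 pop() → empty — stack <>
step 3: #3 push(32) — stack <32>
step 4: #4 pop() → 32 — stack <>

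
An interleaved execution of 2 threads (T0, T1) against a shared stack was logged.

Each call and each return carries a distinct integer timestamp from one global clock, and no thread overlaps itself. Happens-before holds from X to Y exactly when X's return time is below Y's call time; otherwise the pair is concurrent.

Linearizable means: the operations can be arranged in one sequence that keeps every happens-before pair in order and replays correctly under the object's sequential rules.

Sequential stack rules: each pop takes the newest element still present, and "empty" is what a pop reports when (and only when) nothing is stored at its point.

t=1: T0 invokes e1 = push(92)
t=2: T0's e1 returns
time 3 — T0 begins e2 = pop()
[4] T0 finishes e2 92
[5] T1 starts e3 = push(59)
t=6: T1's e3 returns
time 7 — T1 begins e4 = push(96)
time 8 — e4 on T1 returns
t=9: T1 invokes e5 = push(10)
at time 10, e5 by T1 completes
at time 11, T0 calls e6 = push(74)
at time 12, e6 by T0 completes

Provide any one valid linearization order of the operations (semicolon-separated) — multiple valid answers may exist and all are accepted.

after step 1 (e1 push(92)): stack <92>
after step 2 (e2 pop() → 92): stack <>
after step 3 (e3 push(59)): stack <59>
after step 4 (e4 push(96)): stack <59,96>
after step 5 (e5 push(10)): stack <59,96,10>
after step 6 (e6 push(74)): stack <59,96,10,74>

e1; e2; e3; e4; e5; e6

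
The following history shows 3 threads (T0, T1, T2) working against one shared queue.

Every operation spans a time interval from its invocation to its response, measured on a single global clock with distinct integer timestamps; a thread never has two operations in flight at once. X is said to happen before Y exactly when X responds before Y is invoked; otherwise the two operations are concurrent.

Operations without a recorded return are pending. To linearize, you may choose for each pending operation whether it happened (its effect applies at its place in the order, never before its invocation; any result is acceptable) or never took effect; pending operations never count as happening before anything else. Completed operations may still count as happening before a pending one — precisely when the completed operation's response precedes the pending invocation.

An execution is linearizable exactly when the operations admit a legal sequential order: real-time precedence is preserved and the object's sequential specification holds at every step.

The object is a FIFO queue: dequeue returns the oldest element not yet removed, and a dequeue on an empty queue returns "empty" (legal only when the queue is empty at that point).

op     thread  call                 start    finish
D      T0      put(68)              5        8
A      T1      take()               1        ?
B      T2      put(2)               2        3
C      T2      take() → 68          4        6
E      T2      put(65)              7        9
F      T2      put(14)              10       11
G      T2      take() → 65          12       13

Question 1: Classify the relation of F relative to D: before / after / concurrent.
Answer: after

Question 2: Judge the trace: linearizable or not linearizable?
linearizable

witness order: B, A, D, C, E, F, G
step 1: B put(2) — queue <2>
step 2: A take() (pending, included) — queue <>
step 3: D put(68) — queue <68>
step 4: C take() → 68 — queue <>
step 5: E put(65) — queue <65>
step 6: F put(14) — queue <65,14>
step 7: G take() → 65 — queue <14>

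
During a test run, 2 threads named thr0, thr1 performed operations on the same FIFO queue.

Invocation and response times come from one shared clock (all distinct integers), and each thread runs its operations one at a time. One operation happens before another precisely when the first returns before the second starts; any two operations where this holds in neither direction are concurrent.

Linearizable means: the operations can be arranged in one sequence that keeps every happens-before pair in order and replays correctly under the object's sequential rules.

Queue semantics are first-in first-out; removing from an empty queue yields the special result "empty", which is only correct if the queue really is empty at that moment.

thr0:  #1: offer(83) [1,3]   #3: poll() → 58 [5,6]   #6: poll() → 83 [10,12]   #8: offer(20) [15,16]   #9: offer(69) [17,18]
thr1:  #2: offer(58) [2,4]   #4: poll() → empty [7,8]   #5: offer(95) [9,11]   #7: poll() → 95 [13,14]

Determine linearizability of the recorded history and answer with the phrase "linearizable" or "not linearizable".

not linearizable

prefix check: 1..7 passes, 1..8 fails once #4's time-8 response joins
checked exhaustively: 2 real-time-consistent orders of 4 completed operations, zero legal FIFO queue replays
take #1, #2, #3, #4: step 3 already fails, because #3 poll() → 58 cannot occur there
take #2, #1, #3, #4: step 4 already fails, because #4 poll() → empty cannot occur there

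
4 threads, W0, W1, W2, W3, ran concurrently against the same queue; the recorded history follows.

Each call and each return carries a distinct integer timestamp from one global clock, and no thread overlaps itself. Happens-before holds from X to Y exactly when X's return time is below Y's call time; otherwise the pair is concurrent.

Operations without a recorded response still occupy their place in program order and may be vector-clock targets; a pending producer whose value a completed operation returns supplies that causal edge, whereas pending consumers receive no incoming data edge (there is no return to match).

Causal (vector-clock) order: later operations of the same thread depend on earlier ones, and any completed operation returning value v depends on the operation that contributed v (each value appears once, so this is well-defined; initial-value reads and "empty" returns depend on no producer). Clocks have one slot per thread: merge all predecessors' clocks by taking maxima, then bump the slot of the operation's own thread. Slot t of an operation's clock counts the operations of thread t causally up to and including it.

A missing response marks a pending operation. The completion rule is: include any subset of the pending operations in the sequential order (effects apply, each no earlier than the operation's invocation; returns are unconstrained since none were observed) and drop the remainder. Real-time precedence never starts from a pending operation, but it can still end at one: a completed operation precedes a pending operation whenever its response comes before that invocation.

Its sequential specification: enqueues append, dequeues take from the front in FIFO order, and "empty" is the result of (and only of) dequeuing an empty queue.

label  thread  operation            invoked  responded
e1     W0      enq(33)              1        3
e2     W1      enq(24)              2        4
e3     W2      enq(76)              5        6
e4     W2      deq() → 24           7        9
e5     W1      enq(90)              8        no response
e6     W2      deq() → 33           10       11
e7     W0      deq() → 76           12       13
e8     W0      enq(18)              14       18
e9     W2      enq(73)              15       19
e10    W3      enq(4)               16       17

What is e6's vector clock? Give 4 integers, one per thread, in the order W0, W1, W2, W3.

(1, 1, 3, 0)

root op e10, invoked 16: fresh clock plus W3's own tick → (0, 0, 0, 1)
root op e3, invoked 5: fresh clock plus W2's own tick → (0, 0, 1, 0)
root op e2, invoked 2: fresh clock plus W1's own tick → (0, 1, 0, 0)
root op e1, invoked 1: fresh clock plus W0's own tick → (1, 0, 0, 0)
e5 (invocation 8): componentwise max over VC(e2)=(0, 1, 0, 0), +1 at W1, giving (0, 2, 0, 0)
e4 (invocation 7): componentwise max over VC(e2)=(0, 1, 0, 0), VC(e3)=(0, 0, 1, 0), +1 at W2, giving (0, 1, 2, 0)
e7 (invocation 12): componentwise max over VC(e1)=(1, 0, 0, 0), VC(e3)=(0, 0, 1, 0), +1 at W0, giving (2, 0, 1, 0)
e8 (invocation 14): componentwise max over VC(e7)=(2, 0, 1, 0), +1 at W0, giving (3, 0, 1, 0)
e6 (invocation 10): componentwise max over VC(e1)=(1, 0, 0, 0), VC(e4)=(0, 1, 2, 0), +1 at W2, giving (1, 1, 3, 0)
e9 (invocation 15): componentwise max over VC(e6)=(1, 1, 3, 0), +1 at W2, giving (1, 1, 4, 0)
target: VC(e6) = (1, 1, 3, 0)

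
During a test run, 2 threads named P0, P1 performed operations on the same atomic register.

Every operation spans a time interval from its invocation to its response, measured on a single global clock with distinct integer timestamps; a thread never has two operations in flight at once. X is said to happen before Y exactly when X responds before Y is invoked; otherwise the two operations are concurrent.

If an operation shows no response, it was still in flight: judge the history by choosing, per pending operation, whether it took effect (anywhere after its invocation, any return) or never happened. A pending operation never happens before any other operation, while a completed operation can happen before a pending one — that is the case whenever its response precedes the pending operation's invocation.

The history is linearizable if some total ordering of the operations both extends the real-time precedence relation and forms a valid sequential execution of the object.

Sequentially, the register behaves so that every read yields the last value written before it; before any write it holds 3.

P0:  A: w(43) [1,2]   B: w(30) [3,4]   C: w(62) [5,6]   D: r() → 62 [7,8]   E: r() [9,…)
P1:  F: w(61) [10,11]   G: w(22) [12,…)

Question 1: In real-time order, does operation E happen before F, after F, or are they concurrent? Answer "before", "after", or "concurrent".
E spans [9,…), F spans [10,11]
the intervals overlap in both directions

concurrent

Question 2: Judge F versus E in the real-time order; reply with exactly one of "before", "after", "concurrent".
F spans [10,11], E spans [9,…)
the intervals overlap in both directions

concurrent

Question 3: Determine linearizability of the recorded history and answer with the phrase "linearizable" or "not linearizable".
witness order: A, B, C, D, E, F
step 1: A w(43) — value 43
step 2: B w(30) — value 30
step 3: C w(62) — value 62
step 4: D r() → 62 — value 62
step 5: E r() (pending, included) — value 62
step 6: F w(61) — value 61

linearizable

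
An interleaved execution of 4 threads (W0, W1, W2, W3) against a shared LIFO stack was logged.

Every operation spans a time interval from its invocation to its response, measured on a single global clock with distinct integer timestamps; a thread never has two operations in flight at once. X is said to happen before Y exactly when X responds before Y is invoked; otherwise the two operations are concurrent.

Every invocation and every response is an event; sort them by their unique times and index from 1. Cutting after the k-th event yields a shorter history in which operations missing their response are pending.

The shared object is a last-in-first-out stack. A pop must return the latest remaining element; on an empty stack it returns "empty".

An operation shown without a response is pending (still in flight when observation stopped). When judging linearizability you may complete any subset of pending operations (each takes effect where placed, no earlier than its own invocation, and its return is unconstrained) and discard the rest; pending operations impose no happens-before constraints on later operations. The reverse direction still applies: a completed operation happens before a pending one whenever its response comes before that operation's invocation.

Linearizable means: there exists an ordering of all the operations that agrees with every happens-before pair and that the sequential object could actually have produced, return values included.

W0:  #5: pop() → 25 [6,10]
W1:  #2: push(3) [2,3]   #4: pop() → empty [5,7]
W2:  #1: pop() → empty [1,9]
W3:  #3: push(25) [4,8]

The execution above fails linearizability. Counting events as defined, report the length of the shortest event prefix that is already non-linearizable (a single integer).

10

events 1..9 are linearizable; a witness order is #1, #2, #5, #4, #3:
1. #1 pop() → empty, leaving stack <>
2. #2 push(3), leaving stack <3>
3. #5 pop() (pending, included), leaving stack <>
4. #4 pop() → empty, leaving stack <>
5. #3 push(25), leaving stack <25>
once event 10 joins (#5's response, time 10), exhaustive search finds no witness
sample order #1, #2, #3, #4, #5 stalls at step 4 — #4 pop() → empty has no legal effect
sample order #1, #2, #3, #5, #4 stalls at step 5 — #4 pop() → empty has no legal effect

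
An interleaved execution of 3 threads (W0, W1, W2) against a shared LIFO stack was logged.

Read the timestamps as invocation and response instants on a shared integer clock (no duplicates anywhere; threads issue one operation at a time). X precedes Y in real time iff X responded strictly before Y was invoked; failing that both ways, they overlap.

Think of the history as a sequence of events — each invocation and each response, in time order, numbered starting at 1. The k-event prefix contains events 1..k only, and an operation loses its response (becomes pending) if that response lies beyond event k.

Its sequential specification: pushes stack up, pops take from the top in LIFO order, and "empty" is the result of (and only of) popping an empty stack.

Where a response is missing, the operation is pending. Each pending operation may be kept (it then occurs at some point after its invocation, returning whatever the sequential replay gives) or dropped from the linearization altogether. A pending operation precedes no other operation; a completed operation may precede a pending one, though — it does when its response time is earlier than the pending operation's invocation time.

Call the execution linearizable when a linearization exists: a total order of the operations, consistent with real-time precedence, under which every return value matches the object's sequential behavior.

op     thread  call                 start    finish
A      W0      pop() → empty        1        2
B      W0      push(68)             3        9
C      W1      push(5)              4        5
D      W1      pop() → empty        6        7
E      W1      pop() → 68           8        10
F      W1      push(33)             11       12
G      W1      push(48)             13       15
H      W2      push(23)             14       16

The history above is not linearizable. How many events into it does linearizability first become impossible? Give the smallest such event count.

events 1..6 are linearizable; a witness order is A, B, C:
after step 1 (A pop() → empty): stack <>
after step 2 (B push(68) (pending, included)): stack <68>
after step 3 (C push(5)): stack <68,5>
at event 7 (D's time-7 response) nothing linearizes any more
including or dropping the 1 pending operation (B) in any combination fails
one such order, A, C, D (pending dropped), breaks at step 3 where D pop() → empty is illegal

7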